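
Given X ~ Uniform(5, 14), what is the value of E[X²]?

Using the identity E[X²] = Var(X) + (E[X])²:
E[X] = \frac{19}{2}
Var(X) = \frac{27}{4}
E[X²] = \frac{27}{4} + (\frac{19}{2})²
= 97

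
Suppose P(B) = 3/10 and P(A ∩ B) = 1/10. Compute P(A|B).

P(A|B) = P(A ∩ B) / P(B)
= (1/10) / (3/10)
= 1/3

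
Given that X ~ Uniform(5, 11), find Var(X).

For X ~ Uniform(5, 11):
Var(X) = 3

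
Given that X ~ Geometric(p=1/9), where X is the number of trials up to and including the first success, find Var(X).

For X ~ Geometric(p=1/9), where X is the number of trials up to and including the first success:
Var(X) = 72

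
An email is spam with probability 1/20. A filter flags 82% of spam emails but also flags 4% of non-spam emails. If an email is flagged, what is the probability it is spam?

Let D = the rare event, + = positive/flagged.
P(D) = 1/20
P(+|D) = 82/100 = 41/50
P(+|D') = 4/100 = 1/25
P(+) = P(+|D)P(D) + P(+|D')P(D')
     = \frac{41}{50} × \frac{1}{20} + \frac{1}{25} × \frac{19}{20}
     = \frac{79}{1000}
P(D|+) = P(+|D)P(D)/P(+) = \frac{41}{79}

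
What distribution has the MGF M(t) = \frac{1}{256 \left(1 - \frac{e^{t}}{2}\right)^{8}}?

The MGF M(t) = \frac{1}{256 \left(1 - \frac{e^{t}}{2}\right)^{8}} is the standard form for the NegativeBinomial distribution.
Comparing with the known MGF formula identifies: NegBin(r=8, p=1/2), X = failures before r-th success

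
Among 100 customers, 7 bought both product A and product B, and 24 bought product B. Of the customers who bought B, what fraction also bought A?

P(A ∩ B) = 7/100
P(B) = 24/100 = 6/25
P(A|B) = P(A ∩ B) / P(B) = (7/100) / (6/25) = 7/24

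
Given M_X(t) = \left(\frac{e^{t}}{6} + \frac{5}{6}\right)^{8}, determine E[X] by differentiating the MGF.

To find E[X], compute M^(1)(0):
M^(1)(t) = \frac{4 \left(\frac{e^{t}}{6} + \frac{5}{6}\right)^{7} e^{t}}{3}
M^(1)(0) = \frac{4}{3}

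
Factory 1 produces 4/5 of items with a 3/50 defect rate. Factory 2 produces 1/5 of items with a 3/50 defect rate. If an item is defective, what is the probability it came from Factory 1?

Using Bayes' theorem:
P(F1) = 4/5, P(D|F1) = 3/50
P(F2) = 1/5, P(D|F2) = 3/50
P(D) = P(D|F1)P(F1) + P(D|F2)P(F2)
     = \frac{3}{50}
P(F1|D) = P(D|F1)P(F1) / P(D)
= \frac{4}{5}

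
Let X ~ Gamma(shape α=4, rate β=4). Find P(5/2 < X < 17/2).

P(5/2 < X < 17/2) = ∫_{5/2}^{17/2} f(x) dx
where f(x) = \frac{128 x^{3} e^{- 4 x}}{3}
= \frac{-21491 + 683 e^{24}}{3 e^{34}}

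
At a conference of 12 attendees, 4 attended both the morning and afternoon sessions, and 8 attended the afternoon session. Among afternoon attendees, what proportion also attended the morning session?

P(A ∩ B) = 4/12 = 1/3
P(B) = 8/12 = 2/3
P(A|B) = P(A ∩ B) / P(B) = (1/3) / (2/3) = 1/2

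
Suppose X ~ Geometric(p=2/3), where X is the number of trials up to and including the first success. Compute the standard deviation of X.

For X ~ Geometric(p=2/3), where X is the number of trials up to and including the first success:
Var(X) = \frac{3}{4}
SD(X) = √(Var(X)) = √(\frac{3}{4}) = \frac{\sqrt{3}}{2}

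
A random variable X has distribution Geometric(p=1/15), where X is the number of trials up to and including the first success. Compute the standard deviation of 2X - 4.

For X ~ Geometric(p=1/15), where X is the number of trials up to and including the first success:
Var(X) = 210
SD(X) = √(Var(X)) = √(210) = \sqrt{210}
SD(2X - 4) = |2| × SD(X) = 2 × \sqrt{210} = 2 \sqrt{210}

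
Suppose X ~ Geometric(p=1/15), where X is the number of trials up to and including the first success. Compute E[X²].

Using the identity E[X²] = Var(X) + (E[X])²:
E[X] = 15
Var(X) = 210
E[X²] = 210 + (15)²
= 435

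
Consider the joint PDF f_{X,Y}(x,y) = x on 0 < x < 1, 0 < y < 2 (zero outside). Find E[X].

f_X(x) = ∫_0^2 x dy = 2 x
E[X] = ∫_0^1 x × (2 x) dx = \frac{2}{3}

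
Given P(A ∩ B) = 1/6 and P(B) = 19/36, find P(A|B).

P(A|B) = P(A ∩ B) / P(B)
= (1/6) / (19/36)
= 6/19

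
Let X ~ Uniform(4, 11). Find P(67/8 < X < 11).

P(67/8 < X < 11) = ∫_{67/8}^{11} f(x) dx
where f(x) = \frac{1}{7}
= \frac{3}{8}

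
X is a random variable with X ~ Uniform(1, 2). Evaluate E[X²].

Using the identity E[X²] = Var(X) + (E[X])²:
E[X] = \frac{3}{2}
Var(X) = \frac{1}{12}
E[X²] = \frac{1}{12} + (\frac{3}{2})²
= \frac{7}{3}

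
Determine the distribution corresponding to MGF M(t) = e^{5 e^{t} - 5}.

The MGF M(t) = e^{5 e^{t} - 5} is the standard form for the Poisson distribution.
Comparing with the known MGF formula identifies: Poisson(λ=5)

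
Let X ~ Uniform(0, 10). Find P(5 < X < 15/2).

P(5 < X < 15/2) = ∫_{5}^{15/2} f(x) dx
where f(x) = \frac{1}{10}
= \frac{1}{4}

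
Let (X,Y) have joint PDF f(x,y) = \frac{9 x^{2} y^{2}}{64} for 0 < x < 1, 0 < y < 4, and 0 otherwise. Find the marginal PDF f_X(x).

f_X(x) = ∫_0^4 f(x,y) dy
= ∫_0^4 \frac{9 x^{2} y^{2}}{64} dy
= 3 x^{2} for 0 < x < 1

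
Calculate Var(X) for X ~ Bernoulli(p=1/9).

For X ~ Bernoulli(p=1/9):
Var(X) = \frac{8}{81}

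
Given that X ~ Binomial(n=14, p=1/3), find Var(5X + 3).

For X ~ Binomial(n=14, p=1/3):
Var(X) = \frac{28}{9}
Var(5X + 3) = (5)² × Var(X) = 25 × \frac{28}{9} = \frac{700}{9}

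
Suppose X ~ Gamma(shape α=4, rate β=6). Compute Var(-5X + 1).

For X ~ Gamma(shape α=4, rate β=6):
Var(X) = \frac{1}{9}
Var(-5X + 1) = (-5)² × Var(X) = 25 × \frac{1}{9} = \frac{25}{9}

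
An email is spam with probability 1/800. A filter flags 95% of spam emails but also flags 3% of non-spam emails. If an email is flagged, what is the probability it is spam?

Let D = the rare event, + = positive/flagged.
P(D) = 1/800
P(+|D) = 95/100 = 19/20
P(+|D') = 3/100
P(+) = P(+|D)P(D) + P(+|D')P(D')
     = \frac{19}{20} × \frac{1}{800} + \frac{3}{100} × \frac{799}{800}
     = \frac{623}{20000}
P(D|+) = P(+|D)P(D)/P(+) = \frac{95}{2492}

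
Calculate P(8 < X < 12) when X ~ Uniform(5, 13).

P(8 < X < 12) = ∫_{8}^{12} f(x) dx
where f(x) = \frac{1}{8}
= \frac{1}{2}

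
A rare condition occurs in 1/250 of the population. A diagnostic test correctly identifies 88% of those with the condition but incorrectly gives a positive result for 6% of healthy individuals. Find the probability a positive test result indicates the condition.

Let D = the rare event, + = positive/flagged.
P(D) = 1/250
P(+|D) = 88/100 = 22/25
P(+|D') = 6/100 = 3/50
P(+) = P(+|D)P(D) + P(+|D')P(D')
     = \frac{22}{25} × \frac{1}{250} + \frac{3}{50} × \frac{249}{250}
     = \frac{791}{12500}
P(D|+) = P(+|D)P(D)/P(+) = \frac{44}{791}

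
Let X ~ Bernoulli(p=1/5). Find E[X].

For X ~ Bernoulli(p=1/5), the expected value is:
E[X] = \frac{1}{5}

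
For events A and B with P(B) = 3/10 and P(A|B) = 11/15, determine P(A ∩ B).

By definition, P(A|B) = P(A ∩ B) / P(B)
So P(A ∩ B) = P(A|B) × P(B)
= 11/15 × 3/10
= 11/50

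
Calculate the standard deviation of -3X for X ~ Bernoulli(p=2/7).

For X ~ Bernoulli(p=2/7):
Var(X) = \frac{10}{49}
SD(X) = √(Var(X)) = √(\frac{10}{49}) = \frac{\sqrt{10}}{7}
SD(-3X) = |-3| × SD(X) = 3 × \frac{\sqrt{10}}{7} = \frac{3 \sqrt{10}}{7}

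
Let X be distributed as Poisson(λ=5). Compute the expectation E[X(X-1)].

E[X(X-1)] = E[X² - X] = E[X²] - E[X]
E[X] = 5
E[X²] = Var(X) + (E[X])² = 5 + (5)² = 30
E[X(X-1)] = 30 - 5 = 25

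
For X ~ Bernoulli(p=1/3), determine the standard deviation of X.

For X ~ Bernoulli(p=1/3):
Var(X) = \frac{2}{9}
SD(X) = √(Var(X)) = √(\frac{2}{9}) = \frac{\sqrt{2}}{3}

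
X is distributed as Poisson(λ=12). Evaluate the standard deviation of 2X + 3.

For X ~ Poisson(λ=12):
Var(X) = 12
SD(X) = √(Var(X)) = √(12) = 2 \sqrt{3}
SD(2X + 3) = |2| × SD(X) = 2 × 2 \sqrt{3} = 4 \sqrt{3}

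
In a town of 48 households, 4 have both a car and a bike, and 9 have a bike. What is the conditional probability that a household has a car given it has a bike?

P(A ∩ B) = 4/48 = 1/12
P(B) = 9/48 = 3/16
P(A|B) = P(A ∩ B) / P(B) = (1/12) / (3/16) = 4/9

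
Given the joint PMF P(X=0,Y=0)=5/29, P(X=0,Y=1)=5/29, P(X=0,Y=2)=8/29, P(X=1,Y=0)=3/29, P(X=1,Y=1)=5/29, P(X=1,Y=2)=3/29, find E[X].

First find marginal of X:
P(X=0) = 18/29
P(X=1) = 11/29
E[X] = 0 × 18/29 + 1 × 11/29 = 11/29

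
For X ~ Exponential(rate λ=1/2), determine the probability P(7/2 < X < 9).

P(7/2 < X < 9) = ∫_{7/2}^{9} f(x) dx
where f(x) = \frac{e^{- \frac{x}{2}}}{2}
= - \frac{1}{e^{\frac{9}{2}}} + e^{- \frac{7}{4}}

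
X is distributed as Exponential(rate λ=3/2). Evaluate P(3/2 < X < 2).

P(3/2 < X < 2) = ∫_{3/2}^{2} f(x) dx
where f(x) = \frac{3 e^{- \frac{3 x}{2}}}{2}
= - \frac{1}{e^{3}} + e^{- \frac{9}{4}}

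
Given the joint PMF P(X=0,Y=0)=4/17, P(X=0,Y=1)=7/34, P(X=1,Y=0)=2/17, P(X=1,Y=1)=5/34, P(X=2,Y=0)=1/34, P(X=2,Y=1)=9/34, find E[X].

First find marginal of X:
P(X=0) = 15/34
P(X=1) = 9/34
P(X=2) = 5/17
E[X] = 0 × 15/34 + 1 × 9/34 + 2 × 5/17 = 29/34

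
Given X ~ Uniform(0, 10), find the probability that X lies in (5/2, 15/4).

P(5/2 < X < 15/4) = ∫_{5/2}^{15/4} f(x) dx
where f(x) = \frac{1}{10}
= \frac{1}{8}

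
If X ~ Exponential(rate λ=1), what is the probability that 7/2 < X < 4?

P(7/2 < X < 4) = ∫_{7/2}^{4} f(x) dx
where f(x) = e^{- x}
= - \frac{1}{e^{4}} + e^{- \frac{7}{2}}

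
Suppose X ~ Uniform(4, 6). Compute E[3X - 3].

For X ~ Uniform(4, 6):
E[X] = 5
E[3X - 3] = 3 × E[X] - 3 = 12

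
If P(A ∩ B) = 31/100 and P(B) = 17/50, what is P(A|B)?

P(A|B) = P(A ∩ B) / P(B)
= (31/100) / (17/50)
= 31/34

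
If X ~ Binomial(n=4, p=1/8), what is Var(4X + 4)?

For X ~ Binomial(n=4, p=1/8):
Var(X) = \frac{7}{16}
Var(4X + 4) = (4)² × Var(X) = 16 × \frac{7}{16} = 7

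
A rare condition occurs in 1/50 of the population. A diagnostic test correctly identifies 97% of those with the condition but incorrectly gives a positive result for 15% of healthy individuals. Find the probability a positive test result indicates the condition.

Let D = the rare event, + = positive/flagged.
P(D) = 1/50
P(+|D) = 97/100
P(+|D') = 15/100 = 3/20
P(+) = P(+|D)P(D) + P(+|D')P(D')
     = \frac{97}{100} × \frac{1}{50} + \frac{3}{20} × \frac{49}{50}
     = \frac{104}{625}
P(D|+) = P(+|D)P(D)/P(+) = \frac{97}{832}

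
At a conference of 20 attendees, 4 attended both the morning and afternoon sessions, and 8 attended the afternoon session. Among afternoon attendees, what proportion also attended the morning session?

P(A ∩ B) = 4/20 = 1/5
P(B) = 8/20 = 2/5
P(A|B) = P(A ∩ B) / P(B) = (1/5) / (2/5) = 1/2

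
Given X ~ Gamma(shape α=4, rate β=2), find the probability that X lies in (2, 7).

P(2 < X < 7) = ∫_{2}^{7} f(x) dx
where f(x) = \frac{8 x^{3} e^{- 2 x}}{3}
= \frac{-1711 + 71 e^{10}}{3 e^{14}}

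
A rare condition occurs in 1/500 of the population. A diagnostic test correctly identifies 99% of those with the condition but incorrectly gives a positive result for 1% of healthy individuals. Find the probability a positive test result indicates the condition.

Let D = the rare event, + = positive/flagged.
P(D) = 1/500
P(+|D) = 99/100
P(+|D') = 1/100
P(+) = P(+|D)P(D) + P(+|D')P(D')
     = \frac{99}{100} × \frac{1}{500} + \frac{1}{100} × \frac{499}{500}
     = \frac{299}{25000}
P(D|+) = P(+|D)P(D)/P(+) = \frac{99}{598}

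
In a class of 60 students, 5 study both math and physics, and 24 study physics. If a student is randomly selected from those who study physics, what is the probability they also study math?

P(A ∩ B) = 5/60 = 1/12
P(B) = 24/60 = 2/5
P(A|B) = P(A ∩ B) / P(B) = (1/12) / (2/5) = 5/24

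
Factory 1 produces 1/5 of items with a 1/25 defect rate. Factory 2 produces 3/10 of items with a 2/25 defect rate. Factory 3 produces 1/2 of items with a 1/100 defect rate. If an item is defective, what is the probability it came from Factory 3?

Using Bayes' theorem:
P(F1) = 1/5, P(D|F1) = 1/25
P(F2) = 3/10, P(D|F2) = 2/25
P(F3) = 1/2, P(D|F3) = 1/100
P(D) = P(D|F1)P(F1) + P(D|F2)P(F2) + P(D|F3)P(F3)
     = \frac{37}{1000}
P(F3|D) = P(D|F3)P(F3) / P(D)
= \frac{5}{37}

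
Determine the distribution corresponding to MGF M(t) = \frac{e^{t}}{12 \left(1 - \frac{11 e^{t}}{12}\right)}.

The MGF M(t) = \frac{e^{t}}{12 \left(1 - \frac{11 e^{t}}{12}\right)} is the standard form for the Geometric distribution.
Comparing with the known MGF formula identifies: Geometric(p=1/12), X = trial number of first success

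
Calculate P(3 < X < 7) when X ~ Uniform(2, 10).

P(3 < X < 7) = ∫_{3}^{7} f(x) dx
where f(x) = \frac{1}{8}
= \frac{1}{2}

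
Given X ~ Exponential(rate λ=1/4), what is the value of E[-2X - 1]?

For X ~ Exponential(rate λ=1/4):
E[X] = 4
E[-2X - 1] = -2 × E[X] - 1 = -9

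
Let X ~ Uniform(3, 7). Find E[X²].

Using the identity E[X²] = Var(X) + (E[X])²:
E[X] = 5
Var(X) = \frac{4}{3}
E[X²] = \frac{4}{3} + (5)²
= \frac{79}{3}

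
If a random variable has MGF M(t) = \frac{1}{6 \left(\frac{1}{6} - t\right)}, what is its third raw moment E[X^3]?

To find E[X^3], compute M^(3)(0):
M^(1)(t) = \frac{1}{6 \left(\frac{1}{6} - t\right)^{2}}
M^(2)(t) = \frac{1}{3 \left(\frac{1}{6} - t\right)^{3}}
M^(3)(t) = \frac{1}{\left(\frac{1}{6} - t\right)^{4}}
M^(3)(0) = 1296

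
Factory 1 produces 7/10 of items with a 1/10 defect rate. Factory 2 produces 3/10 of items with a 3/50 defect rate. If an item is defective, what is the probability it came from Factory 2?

Using Bayes' theorem:
P(F1) = 7/10, P(D|F1) = 1/10
P(F2) = 3/10, P(D|F2) = 3/50
P(D) = P(D|F1)P(F1) + P(D|F2)P(F2)
     = \frac{11}{125}
P(F2|D) = P(D|F2)P(F2) / P(D)
= \frac{9}{44}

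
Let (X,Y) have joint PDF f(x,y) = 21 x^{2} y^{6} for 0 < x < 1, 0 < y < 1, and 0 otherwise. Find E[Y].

E[Y] = ∫_0^1 ∫_0^1 y × f(x,y) dx dy
= \frac{7}{8}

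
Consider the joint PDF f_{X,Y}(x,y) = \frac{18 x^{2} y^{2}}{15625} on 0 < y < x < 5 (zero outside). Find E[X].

f_X(x) = ∫_0^x \frac{18 x^{2} y^{2}}{15625} dy = \frac{6 x^{5}}{15625}
E[X] = ∫_0^5 x × (\frac{6 x^{5}}{15625}) dx = \frac{30}{7}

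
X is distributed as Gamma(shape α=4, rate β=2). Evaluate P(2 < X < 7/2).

P(2 < X < 7/2) = ∫_{2}^{7/2} f(x) dx
where f(x) = \frac{8 x^{3} e^{- 2 x}}{3}
= \frac{-269 + 71 e^{3}}{3 e^{7}}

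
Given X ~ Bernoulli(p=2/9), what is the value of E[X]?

For X ~ Bernoulli(p=2/9), the expected value is:
E[X] = \frac{2}{9}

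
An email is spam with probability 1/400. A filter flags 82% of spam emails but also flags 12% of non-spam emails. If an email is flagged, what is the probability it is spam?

Let D = the rare event, + = positive/flagged.
P(D) = 1/400
P(+|D) = 82/100 = 41/50
P(+|D') = 12/100 = 3/25
P(+) = P(+|D)P(D) + P(+|D')P(D')
     = \frac{41}{50} × \frac{1}{400} + \frac{3}{25} × \frac{399}{400}
     = \frac{487}{4000}
P(D|+) = P(+|D)P(D)/P(+) = \frac{41}{2435}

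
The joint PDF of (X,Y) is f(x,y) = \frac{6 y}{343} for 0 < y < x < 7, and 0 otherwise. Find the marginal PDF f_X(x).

f_X(x) = ∫_0^x \frac{6 y}{343} dy = \frac{3 x^{2}}{343}
for 0 < x < 7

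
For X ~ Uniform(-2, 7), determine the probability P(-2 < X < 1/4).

P(-2 < X < 1/4) = ∫_{-2}^{1/4} f(x) dx
where f(x) = \frac{1}{9}
= \frac{1}{4}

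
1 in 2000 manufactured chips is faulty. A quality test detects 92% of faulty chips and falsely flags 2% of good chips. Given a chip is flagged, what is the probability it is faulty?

Let D = the rare event, + = positive/flagged.
P(D) = 1/2000
P(+|D) = 92/100 = 23/25
P(+|D') = 2/100 = 1/50
P(+) = P(+|D)P(D) + P(+|D')P(D')
     = \frac{23}{25} × \frac{1}{2000} + \frac{1}{50} × \frac{1999}{2000}
     = \frac{409}{20000}
P(D|+) = P(+|D)P(D)/P(+) = \frac{46}{2045}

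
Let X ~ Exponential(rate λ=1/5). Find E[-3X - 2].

For X ~ Exponential(rate λ=1/5):
E[X] = 5
E[-3X - 2] = -3 × E[X] - 2 = -17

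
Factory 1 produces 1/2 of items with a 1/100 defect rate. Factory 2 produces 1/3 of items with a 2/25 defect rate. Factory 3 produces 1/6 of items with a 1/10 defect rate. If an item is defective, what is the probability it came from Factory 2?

Using Bayes' theorem:
P(F1) = 1/2, P(D|F1) = 1/100
P(F2) = 1/3, P(D|F2) = 2/25
P(F3) = 1/6, P(D|F3) = 1/10
P(D) = P(D|F1)P(F1) + P(D|F2)P(F2) + P(D|F3)P(F3)
     = \frac{29}{600}
P(F2|D) = P(D|F2)P(F2) / P(D)
= \frac{16}{29}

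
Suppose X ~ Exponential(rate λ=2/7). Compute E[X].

For X ~ Exponential(rate λ=2/7), the expected value is:
E[X] = \frac{7}{2}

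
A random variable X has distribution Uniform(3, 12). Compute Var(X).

For X ~ Uniform(3, 12):
Var(X) = \frac{27}{4}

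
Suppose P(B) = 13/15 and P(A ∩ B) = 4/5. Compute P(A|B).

P(A|B) = P(A ∩ B) / P(B)
= (4/5) / (13/15)
= 12/13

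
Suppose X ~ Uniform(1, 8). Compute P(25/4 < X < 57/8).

P(25/4 < X < 57/8) = ∫_{25/4}^{57/8} f(x) dx
where f(x) = \frac{1}{7}
= \frac{1}{8}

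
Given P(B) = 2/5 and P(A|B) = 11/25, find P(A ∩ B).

By definition, P(A|B) = P(A ∩ B) / P(B)
So P(A ∩ B) = P(A|B) × P(B)
= 11/25 × 2/5
= 22/125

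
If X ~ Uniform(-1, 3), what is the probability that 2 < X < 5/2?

P(2 < X < 5/2) = ∫_{2}^{5/2} f(x) dx
where f(x) = \frac{1}{4}
= \frac{1}{8}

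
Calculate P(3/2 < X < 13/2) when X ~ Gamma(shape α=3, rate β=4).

P(3/2 < X < 13/2) = ∫_{3/2}^{13/2} f(x) dx
where f(x) = 32 x^{2} e^{- 4 x}
= \frac{5 \left(-73 + 5 e^{20}\right)}{e^{26}}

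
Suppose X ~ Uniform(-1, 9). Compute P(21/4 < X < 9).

P(21/4 < X < 9) = ∫_{21/4}^{9} f(x) dx
where f(x) = \frac{1}{10}
= \frac{3}{8}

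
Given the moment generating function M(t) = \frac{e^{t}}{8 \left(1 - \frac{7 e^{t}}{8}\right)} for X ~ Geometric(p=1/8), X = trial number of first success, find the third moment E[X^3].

To find E[X^3], compute M^(3)(0):
M^(1)(t) = \frac{e^{t}}{8 \left(1 - \frac{7 e^{t}}{8}\right)} + \frac{7 e^{2 t}}{64 \left(1 - \frac{7 e^{t}}{8}\right)^{2}}
M^(2)(t) = \frac{e^{t}}{8 \left(1 - \frac{7 e^{t}}{8}\right)} + \frac{21 e^{2 t}}{64 \left(1 - \frac{7 e^{t}}{8}\right)^{2}} + \frac{49 e^{3 t}}{256 \left(1 - \frac{7 e^{t}}{8}\right)^{3}}
M^(3)(t) = \frac{e^{t}}{8 \left(1 - \frac{7 e^{t}}{8}\right)} + \frac{49 e^{2 t}}{64 \left(1 - \frac{7 e^{t}}{8}\right)^{2}} + \frac{147 e^{3 t}}{128 \left(1 - \frac{7 e^{t}}{8}\right)^{3}} + \frac{1029 e^{4 t}}{2048 \left(1 - \frac{7 e^{t}}{8}\right)^{4}}
M^(3)(0) = 2696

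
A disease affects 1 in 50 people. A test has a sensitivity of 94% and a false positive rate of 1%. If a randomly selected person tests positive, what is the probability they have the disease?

Let D = the rare event, + = positive/flagged.
P(D) = 1/50
P(+|D) = 94/100 = 47/50
P(+|D') = 1/100
P(+) = P(+|D)P(D) + P(+|D')P(D')
     = \frac{47}{50} × \frac{1}{50} + \frac{1}{100} × \frac{49}{50}
     = \frac{143}{5000}
P(D|+) = P(+|D)P(D)/P(+) = \frac{94}{143}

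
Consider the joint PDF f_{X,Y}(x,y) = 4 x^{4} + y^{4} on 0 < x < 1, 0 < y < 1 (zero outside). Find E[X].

E[X] = ∫_0^1 ∫_0^1 x × f(x,y) dy dx
= ∫_0^1 ∫_0^1 x × (4 x^{4} + y^{4}) dy dx
= \frac{23}{30}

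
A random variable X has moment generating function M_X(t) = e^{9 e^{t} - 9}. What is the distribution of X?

The MGF M(t) = e^{9 e^{t} - 9} is the standard form for the Poisson distribution.
Comparing with the known MGF formula identifies: Poisson(λ=9)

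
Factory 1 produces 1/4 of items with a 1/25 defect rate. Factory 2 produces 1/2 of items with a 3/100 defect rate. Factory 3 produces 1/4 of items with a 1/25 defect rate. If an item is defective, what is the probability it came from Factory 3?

Using Bayes' theorem:
P(F1) = 1/4, P(D|F1) = 1/25
P(F2) = 1/2, P(D|F2) = 3/100
P(F3) = 1/4, P(D|F3) = 1/25
P(D) = P(D|F1)P(F1) + P(D|F2)P(F2) + P(D|F3)P(F3)
     = \frac{7}{200}
P(F3|D) = P(D|F3)P(F3) / P(D)
= \frac{2}{7}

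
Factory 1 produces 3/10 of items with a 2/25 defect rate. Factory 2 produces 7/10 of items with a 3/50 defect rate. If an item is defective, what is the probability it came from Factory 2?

Using Bayes' theorem:
P(F1) = 3/10, P(D|F1) = 2/25
P(F2) = 7/10, P(D|F2) = 3/50
P(D) = P(D|F1)P(F1) + P(D|F2)P(F2)
     = \frac{33}{500}
P(F2|D) = P(D|F2)P(F2) / P(D)
= \frac{7}{11}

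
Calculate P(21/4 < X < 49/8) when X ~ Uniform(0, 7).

P(21/4 < X < 49/8) = ∫_{21/4}^{49/8} f(x) dx
where f(x) = \frac{1}{7}
= \frac{1}{8}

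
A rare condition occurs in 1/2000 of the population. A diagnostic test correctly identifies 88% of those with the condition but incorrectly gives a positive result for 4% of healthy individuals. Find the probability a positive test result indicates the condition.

Let D = the rare event, + = positive/flagged.
P(D) = 1/2000
P(+|D) = 88/100 = 22/25
P(+|D') = 4/100 = 1/25
P(+) = P(+|D)P(D) + P(+|D')P(D')
     = \frac{22}{25} × \frac{1}{2000} + \frac{1}{25} × \frac{1999}{2000}
     = \frac{2021}{50000}
P(D|+) = P(+|D)P(D)/P(+) = \frac{22}{2021}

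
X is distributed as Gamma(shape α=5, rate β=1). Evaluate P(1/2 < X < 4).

P(1/2 < X < 4) = ∫_{1/2}^{4} f(x) dx
where f(x) = \frac{x^{4} e^{- x}}{24}
= - \frac{103}{3 e^{4}} + \frac{211}{128 e^{\frac{1}{2}}}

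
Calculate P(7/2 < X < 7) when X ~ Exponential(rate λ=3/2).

P(7/2 < X < 7) = ∫_{7/2}^{7} f(x) dx
where f(x) = \frac{3 e^{- \frac{3 x}{2}}}{2}
= - \frac{1}{e^{\frac{21}{2}}} + e^{- \frac{21}{4}}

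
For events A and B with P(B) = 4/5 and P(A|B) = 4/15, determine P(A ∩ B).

By definition, P(A|B) = P(A ∩ B) / P(B)
So P(A ∩ B) = P(A|B) × P(B)
= 4/15 × 4/5
= 16/75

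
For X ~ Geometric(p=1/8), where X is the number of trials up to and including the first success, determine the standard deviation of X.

For X ~ Geometric(p=1/8), where X is the number of trials up to and including the first success:
Var(X) = 56
SD(X) = √(Var(X)) = √(56) = 2 \sqrt{14}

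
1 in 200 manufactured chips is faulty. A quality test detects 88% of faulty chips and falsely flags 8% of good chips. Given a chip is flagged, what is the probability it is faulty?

Let D = the rare event, + = positive/flagged.
P(D) = 1/200
P(+|D) = 88/100 = 22/25
P(+|D') = 8/100 = 2/25
P(+) = P(+|D)P(D) + P(+|D')P(D')
     = \frac{22}{25} × \frac{1}{200} + \frac{2}{25} × \frac{199}{200}
     = \frac{21}{250}
P(D|+) = P(+|D)P(D)/P(+) = \frac{11}{210}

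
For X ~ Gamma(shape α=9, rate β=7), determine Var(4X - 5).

For X ~ Gamma(shape α=9, rate β=7):
Var(X) = \frac{9}{49}
Var(4X - 5) = (4)² × Var(X) = 16 × \frac{9}{49} = \frac{144}{49}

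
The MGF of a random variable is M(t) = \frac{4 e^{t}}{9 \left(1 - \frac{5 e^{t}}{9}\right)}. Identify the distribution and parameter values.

The MGF M(t) = \frac{4 e^{t}}{9 \left(1 - \frac{5 e^{t}}{9}\right)} is the standard form for the Geometric distribution.
Comparing with the known MGF formula identifies: Geometric(p=4/9), X = trial number of first success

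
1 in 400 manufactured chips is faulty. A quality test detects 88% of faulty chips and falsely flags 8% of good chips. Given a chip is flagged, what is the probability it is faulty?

Let D = the rare event, + = positive/flagged.
P(D) = 1/400
P(+|D) = 88/100 = 22/25
P(+|D') = 8/100 = 2/25
P(+) = P(+|D)P(D) + P(+|D')P(D')
     = \frac{22}{25} × \frac{1}{400} + \frac{2}{25} × \frac{399}{400}
     = \frac{41}{500}
P(D|+) = P(+|D)P(D)/P(+) = \frac{11}{410}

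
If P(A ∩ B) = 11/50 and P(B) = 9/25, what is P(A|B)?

P(A|B) = P(A ∩ B) / P(B)
= (11/50) / (9/25)
= 11/18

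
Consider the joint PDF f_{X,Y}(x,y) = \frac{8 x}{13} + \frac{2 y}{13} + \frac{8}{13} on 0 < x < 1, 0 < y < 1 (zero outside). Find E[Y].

E[Y] = ∫_0^1 ∫_0^1 y × f(x,y) dx dy
= \frac{20}{39}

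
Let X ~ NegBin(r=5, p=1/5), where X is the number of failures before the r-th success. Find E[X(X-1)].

E[X(X-1)] = E[X² - X] = E[X²] - E[X]
E[X] = 20
E[X²] = Var(X) + (E[X])² = 100 + (20)² = 500
E[X(X-1)] = 500 - 20 = 480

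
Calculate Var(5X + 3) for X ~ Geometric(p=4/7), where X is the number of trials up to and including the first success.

For X ~ Geometric(p=4/7), where X is the number of trials up to and including the first success:
Var(X) = \frac{21}{16}
Var(5X + 3) = (5)² × Var(X) = 25 × \frac{21}{16} = \frac{525}{16}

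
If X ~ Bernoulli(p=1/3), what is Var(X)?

For X ~ Bernoulli(p=1/3):
Var(X) = \frac{2}{9}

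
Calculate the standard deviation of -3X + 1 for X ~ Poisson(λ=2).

For X ~ Poisson(λ=2):
Var(X) = 2
SD(X) = √(Var(X)) = √(2) = \sqrt{2}
SD(-3X + 1) = |-3| × SD(X) = 3 × \sqrt{2} = 3 \sqrt{2}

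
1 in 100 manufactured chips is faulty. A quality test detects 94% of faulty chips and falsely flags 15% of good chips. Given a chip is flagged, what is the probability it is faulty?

Let D = the rare event, + = positive/flagged.
P(D) = 1/100
P(+|D) = 94/100 = 47/50
P(+|D') = 15/100 = 3/20
P(+) = P(+|D)P(D) + P(+|D')P(D')
     = \frac{47}{50} × \frac{1}{100} + \frac{3}{20} × \frac{99}{100}
     = \frac{1579}{10000}
P(D|+) = P(+|D)P(D)/P(+) = \frac{94}{1579}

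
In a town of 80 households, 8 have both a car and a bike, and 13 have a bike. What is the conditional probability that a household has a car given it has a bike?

P(A ∩ B) = 8/80 = 1/10
P(B) = 13/80
P(A|B) = P(A ∩ B) / P(B) = (1/10) / (13/80) = 8/13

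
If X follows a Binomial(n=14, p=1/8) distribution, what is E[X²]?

Using the identity E[X²] = Var(X) + (E[X])²:
E[X] = \frac{7}{4}
Var(X) = \frac{49}{32}
E[X²] = \frac{49}{32} + (\frac{7}{4})²
= \frac{147}{32}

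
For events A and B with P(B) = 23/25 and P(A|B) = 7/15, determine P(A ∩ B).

By definition, P(A|B) = P(A ∩ B) / P(B)
So P(A ∩ B) = P(A|B) × P(B)
= 7/15 × 23/25
= 161/375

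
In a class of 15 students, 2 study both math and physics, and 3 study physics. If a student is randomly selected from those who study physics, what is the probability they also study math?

P(A ∩ B) = 2/15
P(B) = 3/15 = 1/5
P(A|B) = P(A ∩ B) / P(B) = (2/15) / (1/5) = 2/3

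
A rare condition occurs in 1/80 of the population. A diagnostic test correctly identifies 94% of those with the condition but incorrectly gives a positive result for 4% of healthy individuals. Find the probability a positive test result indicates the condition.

Let D = the rare event, + = positive/flagged.
P(D) = 1/80
P(+|D) = 94/100 = 47/50
P(+|D') = 4/100 = 1/25
P(+) = P(+|D)P(D) + P(+|D')P(D')
     = \frac{47}{50} × \frac{1}{80} + \frac{1}{25} × \frac{79}{80}
     = \frac{41}{800}
P(D|+) = P(+|D)P(D)/P(+) = \frac{47}{205}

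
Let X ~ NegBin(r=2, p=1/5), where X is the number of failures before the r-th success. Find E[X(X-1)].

E[X(X-1)] = E[X² - X] = E[X²] - E[X]
E[X] = 8
E[X²] = Var(X) + (E[X])² = 40 + (8)² = 104
E[X(X-1)] = 104 - 8 = 96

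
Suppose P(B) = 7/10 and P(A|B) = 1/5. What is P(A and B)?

By definition, P(A|B) = P(A ∩ B) / P(B)
So P(A ∩ B) = P(A|B) × P(B)
= 1/5 × 7/10
= 7/50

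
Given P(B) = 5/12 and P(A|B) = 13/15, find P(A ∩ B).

By definition, P(A|B) = P(A ∩ B) / P(B)
So P(A ∩ B) = P(A|B) × P(B)
= 13/15 × 5/12
= 13/36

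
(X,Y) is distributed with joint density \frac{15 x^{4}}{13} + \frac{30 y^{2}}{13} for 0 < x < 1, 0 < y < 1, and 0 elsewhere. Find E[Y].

E[Y] = ∫_0^1 ∫_0^1 y × f(x,y) dx dy
= \frac{9}{13}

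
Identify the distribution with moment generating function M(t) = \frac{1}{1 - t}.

The MGF M(t) = \frac{1}{1 - t} is the standard form for the Exponential distribution.
Comparing with the known MGF formula identifies: Exponential(rate λ=1)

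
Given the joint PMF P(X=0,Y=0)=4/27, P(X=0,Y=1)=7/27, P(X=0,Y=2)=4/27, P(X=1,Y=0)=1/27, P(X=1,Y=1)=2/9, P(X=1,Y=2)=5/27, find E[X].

First find marginal of X:
P(X=0) = 5/9
P(X=1) = 4/9
E[X] = 0 × 5/9 + 1 × 4/9 = 4/9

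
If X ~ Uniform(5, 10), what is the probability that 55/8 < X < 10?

P(55/8 < X < 10) = ∫_{55/8}^{10} f(x) dx
where f(x) = \frac{1}{5}
= \frac{5}{8}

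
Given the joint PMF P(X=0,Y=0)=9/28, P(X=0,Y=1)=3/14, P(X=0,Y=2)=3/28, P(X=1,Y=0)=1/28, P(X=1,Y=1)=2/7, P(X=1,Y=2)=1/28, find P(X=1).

P(X=1) = P(X=1,Y=0) + P(X=1,Y=1) + P(X=1,Y=2)
= 1/28 + 2/7 + 1/28
= 5/14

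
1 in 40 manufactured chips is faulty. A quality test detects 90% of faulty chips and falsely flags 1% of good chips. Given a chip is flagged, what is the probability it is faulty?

Let D = the rare event, + = positive/flagged.
P(D) = 1/40
P(+|D) = 90/100 = 9/10
P(+|D') = 1/100
P(+) = P(+|D)P(D) + P(+|D')P(D')
     = \frac{9}{10} × \frac{1}{40} + \frac{1}{100} × \frac{39}{40}
     = \frac{129}{4000}
P(D|+) = P(+|D)P(D)/P(+) = \frac{30}{43}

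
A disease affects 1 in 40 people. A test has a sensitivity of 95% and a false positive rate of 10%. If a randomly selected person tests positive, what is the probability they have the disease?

Let D = the rare event, + = positive/flagged.
P(D) = 1/40
P(+|D) = 95/100 = 19/20
P(+|D') = 10/100 = 1/10
P(+) = P(+|D)P(D) + P(+|D')P(D')
     = \frac{19}{20} × \frac{1}{40} + \frac{1}{10} × \frac{39}{40}
     = \frac{97}{800}
P(D|+) = P(+|D)P(D)/P(+) = \frac{19}{97}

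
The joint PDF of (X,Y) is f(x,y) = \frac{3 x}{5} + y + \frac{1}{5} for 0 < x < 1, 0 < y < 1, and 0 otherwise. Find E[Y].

E[Y] = ∫_0^1 ∫_0^1 y × f(x,y) dx dy
= \frac{7}{12}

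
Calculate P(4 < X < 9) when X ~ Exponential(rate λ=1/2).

P(4 < X < 9) = ∫_{4}^{9} f(x) dx
where f(x) = \frac{e^{- \frac{x}{2}}}{2}
= - \frac{1}{e^{\frac{9}{2}}} + e^{-2}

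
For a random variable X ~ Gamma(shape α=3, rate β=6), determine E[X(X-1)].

E[X(X-1)] = E[X² - X] = E[X²] - E[X]
E[X] = \frac{1}{2}
E[X²] = Var(X) + (E[X])² = \frac{1}{12} + (\frac{1}{2})² = \frac{1}{3}
E[X(X-1)] = \frac{1}{3} - \frac{1}{2} = - \frac{1}{6}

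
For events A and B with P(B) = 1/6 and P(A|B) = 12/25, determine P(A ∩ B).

By definition, P(A|B) = P(A ∩ B) / P(B)
So P(A ∩ B) = P(A|B) × P(B)
= 12/25 × 1/6
= 2/25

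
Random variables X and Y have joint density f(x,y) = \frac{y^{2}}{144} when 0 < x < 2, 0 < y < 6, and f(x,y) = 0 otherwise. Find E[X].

f_X(x) = ∫_0^6 \frac{y^{2}}{144} dy = \frac{1}{2}
E[X] = ∫_0^2 x × (\frac{1}{2}) dx = 1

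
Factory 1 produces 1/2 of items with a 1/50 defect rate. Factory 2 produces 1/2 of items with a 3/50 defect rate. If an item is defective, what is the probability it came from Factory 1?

Using Bayes' theorem:
P(F1) = 1/2, P(D|F1) = 1/50
P(F2) = 1/2, P(D|F2) = 3/50
P(D) = P(D|F1)P(F1) + P(D|F2)P(F2)
     = \frac{1}{25}
P(F1|D) = P(D|F1)P(F1) / P(D)
= \frac{1}{4}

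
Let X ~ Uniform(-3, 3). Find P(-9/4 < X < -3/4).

P(-9/4 < X < -3/4) = ∫_{-9/4}^{-3/4} f(x) dx
where f(x) = \frac{1}{6}
= \frac{1}{4}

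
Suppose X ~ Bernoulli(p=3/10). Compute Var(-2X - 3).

For X ~ Bernoulli(p=3/10):
Var(X) = \frac{21}{100}
Var(-2X - 3) = (-2)² × Var(X) = 4 × \frac{21}{100} = \frac{21}{25}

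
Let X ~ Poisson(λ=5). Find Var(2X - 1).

For X ~ Poisson(λ=5):
Var(X) = 5
Var(2X - 1) = (2)² × Var(X) = 4 × 5 = 20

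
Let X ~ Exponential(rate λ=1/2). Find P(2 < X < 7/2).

P(2 < X < 7/2) = ∫_{2}^{7/2} f(x) dx
where f(x) = \frac{e^{- \frac{x}{2}}}{2}
= - \frac{1}{e^{\frac{7}{4}}} + e^{-1}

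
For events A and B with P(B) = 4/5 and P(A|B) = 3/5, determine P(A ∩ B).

By definition, P(A|B) = P(A ∩ B) / P(B)
So P(A ∩ B) = P(A|B) × P(B)
= 3/5 × 4/5
= 12/25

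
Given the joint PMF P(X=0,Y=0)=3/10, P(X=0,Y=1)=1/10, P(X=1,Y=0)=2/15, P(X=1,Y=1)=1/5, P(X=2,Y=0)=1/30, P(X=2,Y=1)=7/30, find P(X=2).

P(X=2) = P(X=2,Y=0) + P(X=2,Y=1)
= 1/30 + 7/30
= 4/15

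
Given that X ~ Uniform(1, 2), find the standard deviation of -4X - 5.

For X ~ Uniform(1, 2):
Var(X) = \frac{1}{12}
SD(X) = √(Var(X)) = √(\frac{1}{12}) = \frac{\sqrt{3}}{6}
SD(-4X - 5) = |-4| × SD(X) = 4 × \frac{\sqrt{3}}{6} = \frac{2 \sqrt{3}}{3}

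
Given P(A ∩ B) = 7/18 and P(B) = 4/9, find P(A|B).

P(A|B) = P(A ∩ B) / P(B)
= (7/18) / (4/9)
= 7/8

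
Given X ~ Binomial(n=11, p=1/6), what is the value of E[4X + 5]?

For X ~ Binomial(n=11, p=1/6):
E[X] = \frac{11}{6}
E[4X + 5] = 4 × E[X] + 5 = \frac{37}{3}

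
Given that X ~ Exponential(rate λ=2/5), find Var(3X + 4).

For X ~ Exponential(rate λ=2/5):
Var(X) = \frac{25}{4}
Var(3X + 4) = (3)² × Var(X) = 9 × \frac{25}{4} = \frac{225}{4}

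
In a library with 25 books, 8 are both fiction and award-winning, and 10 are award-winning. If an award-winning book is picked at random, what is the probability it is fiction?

P(A ∩ B) = 8/25
P(B) = 10/25 = 2/5
P(A|B) = P(A ∩ B) / P(B) = (8/25) / (2/5) = 4/5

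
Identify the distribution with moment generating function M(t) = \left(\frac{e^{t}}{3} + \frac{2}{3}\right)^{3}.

The MGF M(t) = \left(\frac{e^{t}}{3} + \frac{2}{3}\right)^{3} is the standard form for the Binomial distribution.
Comparing with the known MGF formula identifies: Binomial(n=3, p=1/3)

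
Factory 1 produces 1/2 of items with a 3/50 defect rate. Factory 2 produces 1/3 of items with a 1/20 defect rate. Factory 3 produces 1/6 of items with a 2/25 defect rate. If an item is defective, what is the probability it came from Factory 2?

Using Bayes' theorem:
P(F1) = 1/2, P(D|F1) = 3/50
P(F2) = 1/3, P(D|F2) = 1/20
P(F3) = 1/6, P(D|F3) = 2/25
P(D) = P(D|F1)P(F1) + P(D|F2)P(F2) + P(D|F3)P(F3)
     = \frac{3}{50}
P(F2|D) = P(D|F2)P(F2) / P(D)
= \frac{5}{18}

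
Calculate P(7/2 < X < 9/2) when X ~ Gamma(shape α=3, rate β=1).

P(7/2 < X < 9/2) = ∫_{7/2}^{9/2} f(x) dx
where f(x) = \frac{x^{2} e^{- x}}{2}
= \frac{5 \left(-25 + 17 e\right)}{8 e^{\frac{9}{2}}}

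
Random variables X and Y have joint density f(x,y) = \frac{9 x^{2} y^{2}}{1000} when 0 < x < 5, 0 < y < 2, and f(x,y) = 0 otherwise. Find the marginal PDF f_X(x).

f_X(x) = ∫_0^2 f(x,y) dy
= ∫_0^2 \frac{9 x^{2} y^{2}}{1000} dy
= \frac{3 x^{2}}{125} for 0 < x < 5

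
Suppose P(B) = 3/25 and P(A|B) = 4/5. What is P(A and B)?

By definition, P(A|B) = P(A ∩ B) / P(B)
So P(A ∩ B) = P(A|B) × P(B)
= 4/5 × 3/25
= 12/125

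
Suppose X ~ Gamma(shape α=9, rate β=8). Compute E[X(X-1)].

E[X(X-1)] = E[X² - X] = E[X²] - E[X]
E[X] = \frac{9}{8}
E[X²] = Var(X) + (E[X])² = \frac{9}{64} + (\frac{9}{8})² = \frac{45}{32}
E[X(X-1)] = \frac{45}{32} - \frac{9}{8} = \frac{9}{32}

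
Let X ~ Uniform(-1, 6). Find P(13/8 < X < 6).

P(13/8 < X < 6) = ∫_{13/8}^{6} f(x) dx
where f(x) = \frac{1}{7}
= \frac{5}{8}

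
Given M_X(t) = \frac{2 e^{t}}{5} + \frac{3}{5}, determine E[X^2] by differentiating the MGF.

To find E[X^2], compute M^(2)(0):
M^(1)(t) = \frac{2 e^{t}}{5}
M^(2)(t) = \frac{2 e^{t}}{5}
M^(2)(0) = \frac{2}{5}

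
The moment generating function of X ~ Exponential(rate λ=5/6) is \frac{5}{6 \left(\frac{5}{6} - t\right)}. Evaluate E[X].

To find E[X], compute M^(1)(0):
M^(1)(t) = \frac{5}{6 \left(\frac{5}{6} - t\right)^{2}}
M^(1)(0) = \frac{6}{5}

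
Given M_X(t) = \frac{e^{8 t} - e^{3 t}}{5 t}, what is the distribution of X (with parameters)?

The MGF M(t) = \frac{e^{8 t} - e^{3 t}}{5 t} is the standard form for the Uniform distribution.
Comparing with the known MGF formula identifies: Uniform(3, 8)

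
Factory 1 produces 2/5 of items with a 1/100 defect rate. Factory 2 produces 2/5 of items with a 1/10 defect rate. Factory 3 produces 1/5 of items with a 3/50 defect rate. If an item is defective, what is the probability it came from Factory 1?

Using Bayes' theorem:
P(F1) = 2/5, P(D|F1) = 1/100
P(F2) = 2/5, P(D|F2) = 1/10
P(F3) = 1/5, P(D|F3) = 3/50
P(D) = P(D|F1)P(F1) + P(D|F2)P(F2) + P(D|F3)P(F3)
     = \frac{7}{125}
P(F1|D) = P(D|F1)P(F1) / P(D)
= \frac{1}{14}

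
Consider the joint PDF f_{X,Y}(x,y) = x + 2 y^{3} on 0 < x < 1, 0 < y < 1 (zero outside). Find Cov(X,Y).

E[XY] = ∫∫ xy × f(x,y) dx dy = \frac{11}{30}
E[X] = \frac{7}{12}
E[Y] = \frac{13}{20}
Cov(X,Y) = E[XY] - E[X]E[Y] = - \frac{1}{80}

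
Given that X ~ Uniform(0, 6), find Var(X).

For X ~ Uniform(0, 6):
Var(X) = 3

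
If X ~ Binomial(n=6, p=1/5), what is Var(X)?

For X ~ Binomial(n=6, p=1/5):
Var(X) = \frac{24}{25}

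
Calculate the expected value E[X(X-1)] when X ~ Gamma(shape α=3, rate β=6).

E[X(X-1)] = E[X² - X] = E[X²] - E[X]
E[X] = \frac{1}{2}
E[X²] = Var(X) + (E[X])² = \frac{1}{12} + (\frac{1}{2})² = \frac{1}{3}
E[X(X-1)] = \frac{1}{3} - \frac{1}{2} = - \frac{1}{6}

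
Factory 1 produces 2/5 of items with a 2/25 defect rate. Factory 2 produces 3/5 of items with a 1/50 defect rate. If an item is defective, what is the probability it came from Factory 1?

Using Bayes' theorem:
P(F1) = 2/5, P(D|F1) = 2/25
P(F2) = 3/5, P(D|F2) = 1/50
P(D) = P(D|F1)P(F1) + P(D|F2)P(F2)
     = \frac{11}{250}
P(F1|D) = P(D|F1)P(F1) / P(D)
= \frac{8}{11}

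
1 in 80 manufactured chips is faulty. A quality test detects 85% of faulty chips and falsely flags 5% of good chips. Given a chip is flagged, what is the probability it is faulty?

Let D = the rare event, + = positive/flagged.
P(D) = 1/80
P(+|D) = 85/100 = 17/20
P(+|D') = 5/100 = 1/20
P(+) = P(+|D)P(D) + P(+|D')P(D')
     = \frac{17}{20} × \frac{1}{80} + \frac{1}{20} × \frac{79}{80}
     = \frac{3}{50}
P(D|+) = P(+|D)P(D)/P(+) = \frac{17}{96}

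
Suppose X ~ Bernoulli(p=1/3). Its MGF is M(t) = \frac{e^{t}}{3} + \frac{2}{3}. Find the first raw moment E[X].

To find E[X], compute M^(1)(0):
M^(1)(t) = \frac{e^{t}}{3}
M^(1)(0) = \frac{1}{3}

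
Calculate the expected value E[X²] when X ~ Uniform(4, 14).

Using the identity E[X²] = Var(X) + (E[X])²:
E[X] = 9
Var(X) = \frac{25}{3}
E[X²] = \frac{25}{3} + (9)²
= \frac{268}{3}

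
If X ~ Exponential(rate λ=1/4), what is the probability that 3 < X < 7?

P(3 < X < 7) = ∫_{3}^{7} f(x) dx
where f(x) = \frac{e^{- \frac{x}{4}}}{4}
= - \frac{1 - e}{e^{\frac{7}{4}}}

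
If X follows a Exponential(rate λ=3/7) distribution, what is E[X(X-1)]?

E[X(X-1)] = E[X² - X] = E[X²] - E[X]
E[X] = \frac{7}{3}
E[X²] = Var(X) + (E[X])² = \frac{49}{9} + (\frac{7}{3})² = \frac{98}{9}
E[X(X-1)] = \frac{98}{9} - \frac{7}{3} = \frac{77}{9}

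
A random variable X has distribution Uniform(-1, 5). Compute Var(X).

For X ~ Uniform(-1, 5):
Var(X) = 3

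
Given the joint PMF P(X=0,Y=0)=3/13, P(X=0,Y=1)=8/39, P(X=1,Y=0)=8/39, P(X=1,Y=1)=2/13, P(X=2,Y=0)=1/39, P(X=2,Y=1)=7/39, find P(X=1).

P(X=1) = P(X=1,Y=0) + P(X=1,Y=1)
= 8/39 + 2/13
= 14/39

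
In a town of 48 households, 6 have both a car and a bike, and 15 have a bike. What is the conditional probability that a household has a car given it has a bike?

P(A ∩ B) = 6/48 = 1/8
P(B) = 15/48 = 5/16
P(A|B) = P(A ∩ B) / P(B) = (1/8) / (5/16) = 2/5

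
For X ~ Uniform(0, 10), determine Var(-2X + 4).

For X ~ Uniform(0, 10):
Var(X) = \frac{25}{3}
Var(-2X + 4) = (-2)² × Var(X) = 4 × \frac{25}{3} = \frac{100}{3}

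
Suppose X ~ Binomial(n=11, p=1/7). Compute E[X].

For X ~ Binomial(n=11, p=1/7), the expected value is:
E[X] = \frac{11}{7}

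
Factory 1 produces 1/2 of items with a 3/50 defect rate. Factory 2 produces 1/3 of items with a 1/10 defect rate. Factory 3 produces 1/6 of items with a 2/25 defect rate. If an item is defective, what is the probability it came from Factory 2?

Using Bayes' theorem:
P(F1) = 1/2, P(D|F1) = 3/50
P(F2) = 1/3, P(D|F2) = 1/10
P(F3) = 1/6, P(D|F3) = 2/25
P(D) = P(D|F1)P(F1) + P(D|F2)P(F2) + P(D|F3)P(F3)
     = \frac{23}{300}
P(F2|D) = P(D|F2)P(F2) / P(D)
= \frac{10}{23}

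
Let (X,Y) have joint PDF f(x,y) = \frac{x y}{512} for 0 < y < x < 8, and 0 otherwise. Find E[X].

f_X(x) = ∫_0^x \frac{x y}{512} dy = \frac{x^{3}}{1024}
E[X] = ∫_0^8 x × (\frac{x^{3}}{1024}) dx = \frac{32}{5}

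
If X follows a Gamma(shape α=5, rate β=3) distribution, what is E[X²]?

Using the identity E[X²] = Var(X) + (E[X])²:
E[X] = \frac{5}{3}
Var(X) = \frac{5}{9}
E[X²] = \frac{5}{9} + (\frac{5}{3})²
= \frac{10}{3}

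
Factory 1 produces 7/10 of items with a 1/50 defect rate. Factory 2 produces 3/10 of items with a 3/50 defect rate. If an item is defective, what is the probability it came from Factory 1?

Using Bayes' theorem:
P(F1) = 7/10, P(D|F1) = 1/50
P(F2) = 3/10, P(D|F2) = 3/50
P(D) = P(D|F1)P(F1) + P(D|F2)P(F2)
     = \frac{4}{125}
P(F1|D) = P(D|F1)P(F1) / P(D)
= \frac{7}{16}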